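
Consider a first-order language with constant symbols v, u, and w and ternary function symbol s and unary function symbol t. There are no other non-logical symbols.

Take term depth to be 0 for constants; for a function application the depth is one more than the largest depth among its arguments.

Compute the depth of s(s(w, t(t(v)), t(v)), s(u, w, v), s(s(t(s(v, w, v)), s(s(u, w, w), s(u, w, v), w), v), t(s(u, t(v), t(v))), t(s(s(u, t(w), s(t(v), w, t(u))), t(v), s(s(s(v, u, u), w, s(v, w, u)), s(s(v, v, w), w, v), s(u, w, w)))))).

7

depth(t(v)) = 1 + depth(v) = 1 + 0 = 1
depth(t(t(v))) = 1 + depth(t(v)) = 1 + 1 = 2
depth(s(w, t(t(v)), t(v))) = 1 + max(0, 2, 1) = 3
depth(s(u, w, v)) = 1 + max(0, 0, 0) = 1
depth(s(v, w, v)) = 1 + max(0, 0, 0) = 1
depth(t(s(v, w, v))) = 1 + depth(s(v, w, v)) = 1 + 1 = 2
depth(s(u, w, w)) = 1 + max(0, 0, 0) = 1
depth(s(s(u, w, w), s(u, w, v), w)) = 1 + max(1, 1, 0) = 2
depth(s(t(s(v, w, v)), s(s(u, w, w), s(u, w, v), w), v)) = 1 + max(2, 2, 0) = 3
depth(s(u, t(v), t(v))) = 1 + max(0, 1, 1) = 2
depth(t(s(u, t(v), t(v)))) = 1 + depth(s(u, t(v), t(v))) = 1 + 2 = 3
depth(t(w)) = 1 + depth(w) = 1 + 0 = 1
depth(t(u)) = 1 + depth(u) = 1 + 0 = 1
depth(s(t(v), w, t(u))) = 1 + max(1, 0, 1) = 2
depth(s(u, t(w), s(t(v), w, t(u)))) = 1 + max(0, 1, 2) = 3
depth(s(v, u, u)) = 1 + max(0, 0, 0) = 1
depth(s(v, w, u)) = 1 + max(0, 0, 0) = 1
depth(s(s(v, u, u), w, s(v, w, u))) = 1 + max(1, 0, 1) = 2
depth(s(v, v, w)) = 1 + max(0, 0, 0) = 1
depth(s(s(v, v, w), w, v)) = 1 + max(1, 0, 0) = 2
depth(s(s(s(v, u, u), w, s(v, w, u)), s(s(v, v, w), w, v), s(u, w, w))) = 1 + max(2, 2, 1) = 3
depth(s(s(u, t(w), s(t(v), w, t(u))), t(v), s(s(s(v, u, u), w, s(v, w, u)), s(s(v, v, w), w, v), s(u, w, w)))) = 1 + max(3, 1, 3) = 4
depth(t(s(s(u, t(w), s(t(v), w, t(u))), t(v), s(s(s(v, u, u), w, s(v, w, u)), s(s(v, v, w), w, v), s(u, w, w))))) = 1 + depth(s(s(u, t(w), s(t(v), w, t(u))), t(v), s(s(s(v, u, u), w, s(v, w, u)), s(s(v, v, w), w, v), s(u, w, w)))) = 1 + 4 = 5
depth(s(s(t(s(v, w, v)), s(s(u, w, w), s(u, w, v), w), v), t(s(u, t(v), t(v))), t(s(s(u, t(w), s(t(v), w, t(u))), t(v), s(s(s(v, u, u), w, s(v, w, u)), s(s(v, v, w), w, v), s(u, w, w)))))) = 1 + max(3, 3, 5) = 6
depth(s(s(w, t(t(v)), t(v)), s(u, w, v), s(s(t(s(v, w, v)), s(s(u, w, w), s(u, w, v), w), v), t(s(u, t(v), t(v))), t(s(s(u, t(w), s(t(v), w, t(u))), t(v), s(s(s(v, u, u), w, s(v, w, u)), s(s(v, v, w), w, v), s(u, w, w))))))) = 1 + max(3, 1, 6) = 7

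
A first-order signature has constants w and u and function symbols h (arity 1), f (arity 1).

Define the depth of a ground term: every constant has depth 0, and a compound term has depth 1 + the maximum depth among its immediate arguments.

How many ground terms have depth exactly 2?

8

Let N_k count ground terms of depth at most k. Each non-constant term of depth ≤ k is some function symbol applied to depth-≤(k−1) arguments, giving N_k = 2 + N_{k-1} + N_{k-1}.
N_0 = 2
N_1 = 2 + 2 + 2 = 6
N_2 = 2 + 6 + 6 = 14
Terms of depth exactly 2: N_2 − N_1 = 14 − 6 = 8.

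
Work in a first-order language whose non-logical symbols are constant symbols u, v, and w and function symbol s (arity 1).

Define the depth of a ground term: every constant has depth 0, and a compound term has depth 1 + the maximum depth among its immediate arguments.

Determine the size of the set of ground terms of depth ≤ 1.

6

Let N_k = |{terms of depth ≤ k}|. Then N_0 = 3 and N_k = 3 + N_{k-1} for k ≥ 1 (one summand per function symbol, arity giving the exponent).
N_0 = 3
N_1 = 3 + 3 = 6
Explicitly: u, v, w, s(u), s(v), s(w).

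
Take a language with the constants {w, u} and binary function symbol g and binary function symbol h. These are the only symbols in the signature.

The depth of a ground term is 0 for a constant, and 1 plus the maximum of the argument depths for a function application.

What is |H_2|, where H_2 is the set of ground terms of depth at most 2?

Count level by level. With function symbols g/2, h/2, the terms of depth ≤ k are the 2 constants together with each function applied to depth-≤(k−1) tuples, so N_k = 2 + N_{k-1}^2 + N_{k-1}^2.
N_0 = 2
N_1 = 2 + 2^2 + 2^2 = 10
N_2 = 2 + 10^2 + 10^2 = 202

202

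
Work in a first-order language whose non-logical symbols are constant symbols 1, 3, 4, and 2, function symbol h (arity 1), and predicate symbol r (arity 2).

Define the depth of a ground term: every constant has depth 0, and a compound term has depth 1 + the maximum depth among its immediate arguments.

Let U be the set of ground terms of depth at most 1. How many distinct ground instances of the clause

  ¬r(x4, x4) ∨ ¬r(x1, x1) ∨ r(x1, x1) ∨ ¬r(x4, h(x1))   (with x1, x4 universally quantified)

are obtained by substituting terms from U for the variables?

64

Ground terms of depth ≤ 1:
  Count level by level. With function symbols h/1, the terms of depth ≤ k are the 4 constants together with each function applied to depth-≤(k−1) tuples, so N_k = 4 + N_{k-1}.
  N_0 = 4
  N_1 = 4 + 4 = 8
  Explicitly: 1, 3, 4, 2, h(1), h(3), h(4), h(2).
So there are 8 ground terms available for substitution.
Each of x1, x4 ranges independently over the available ground terms, and distinct assignments produce distinct instances.
Number of ground instances = 8^2 = 64.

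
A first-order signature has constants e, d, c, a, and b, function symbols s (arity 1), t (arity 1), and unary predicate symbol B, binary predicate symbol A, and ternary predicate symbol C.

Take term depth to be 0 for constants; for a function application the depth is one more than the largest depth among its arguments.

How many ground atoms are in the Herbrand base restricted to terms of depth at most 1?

3615

First count ground terms of depth ≤ 1.
Count level by level. With function symbols s/1, t/1, the terms of depth ≤ k are the 5 constants together with each function applied to depth-≤(k−1) tuples, so N_k = 5 + N_{k-1} + N_{k-1}.
N_0 = 5
N_1 = 5 + 5 + 5 = 15
So |H| = 15.
A ground atom is a predicate applied to a tuple of terms from H, so the count is the sum over predicates of |H|^arity:
  B: 15;  A: 15^2 = 225;  C: 15^3 = 3375
Total ground atoms: 15 + 225 + 3375 = 3615.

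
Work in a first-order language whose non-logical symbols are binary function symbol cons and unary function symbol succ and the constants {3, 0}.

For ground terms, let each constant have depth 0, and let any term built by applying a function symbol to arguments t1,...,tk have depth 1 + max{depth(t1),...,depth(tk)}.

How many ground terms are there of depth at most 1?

8

Let N_k = |{terms of depth ≤ k}|. Then N_0 = 2 and N_k = 2 + N_{k-1}^2 + N_{k-1} for k ≥ 1 (one summand per function symbol, arity giving the exponent).
N_0 = 2
N_1 = 2 + 2^2 + 2 = 8
Explicitly: 3, 0, cons(3, 3), cons(3, 0), cons(0, 3), cons(0, 0), succ(3), succ(0).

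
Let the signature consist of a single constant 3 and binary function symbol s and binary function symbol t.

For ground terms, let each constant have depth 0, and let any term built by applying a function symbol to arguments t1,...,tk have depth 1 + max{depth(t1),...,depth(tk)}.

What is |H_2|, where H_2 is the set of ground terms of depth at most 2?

Write N_k for the number of ground terms of depth ≤ k. A term of depth ≤ k is either a constant or a function symbol applied to arguments of depth ≤ k−1, so N_k = 1 + N_{k-1}^2 + N_{k-1}^2.
N_0 = 1
N_1 = 1 + 1^2 + 1^2 = 3
N_2 = 1 + 3^2 + 3^2 = 19

19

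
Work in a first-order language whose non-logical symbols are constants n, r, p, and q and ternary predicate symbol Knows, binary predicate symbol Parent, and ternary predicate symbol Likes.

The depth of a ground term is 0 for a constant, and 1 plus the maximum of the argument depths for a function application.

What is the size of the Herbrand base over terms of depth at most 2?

First count ground terms of depth ≤ 2.
With no function symbols every ground term is a constant, so there are exactly 4 ground terms at every depth bound.
N_0 = 4
N_1 = 4
N_2 = 4
So |H| = 4.
Each predicate of arity r yields |H|^r ground atoms (one per choice of an r-tuple from H):
  Knows: 4^3 = 64;  Parent: 4^2 = 16;  Likes: 4^3 = 64
Total ground atoms: 64 + 16 + 64 = 144.

144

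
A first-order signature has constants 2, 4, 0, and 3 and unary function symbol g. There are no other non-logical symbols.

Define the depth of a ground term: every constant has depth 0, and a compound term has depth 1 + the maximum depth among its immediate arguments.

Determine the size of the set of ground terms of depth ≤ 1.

8

If N_k denotes the number of depth-≤k ground terms, the 4 constants give N_0 = 4, and each function symbol of arity r contributes N_{k-1}^r new terms at level k: N_k = 4 + N_{k-1}.
N_0 = 4
N_1 = 4 + 4 = 8
Explicitly: 2, 4, 0, 3, g(2), g(4), g(0), g(3).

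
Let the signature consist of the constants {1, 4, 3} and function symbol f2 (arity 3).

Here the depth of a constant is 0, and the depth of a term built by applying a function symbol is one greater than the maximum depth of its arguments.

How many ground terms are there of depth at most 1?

30

If N_k denotes the number of depth-≤k ground terms, the 3 constants give N_0 = 3, and each function symbol of arity r contributes N_{k-1}^r new terms at level k: N_k = 3 + N_{k-1}^3.
N_0 = 3
N_1 = 3 + 3^3 = 30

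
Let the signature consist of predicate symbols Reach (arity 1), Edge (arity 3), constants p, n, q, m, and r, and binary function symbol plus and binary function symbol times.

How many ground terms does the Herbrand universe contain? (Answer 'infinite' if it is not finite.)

The signature has at least one function symbol (plus, arity 2) and at least one constant (p).
Iterating plus gives infinitely many distinct ground terms: p, plus(p, p), plus(plus(p, p), plus(p, p)), ...
So the Herbrand universe is infinite.

infinite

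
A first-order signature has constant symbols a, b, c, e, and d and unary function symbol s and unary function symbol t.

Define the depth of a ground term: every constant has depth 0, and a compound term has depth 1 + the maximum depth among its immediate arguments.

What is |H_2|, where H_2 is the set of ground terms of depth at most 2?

Let N_k = |{terms of depth ≤ k}|. Then N_0 = 5 and N_k = 5 + N_{k-1} + N_{k-1} for k ≥ 1 (one summand per function symbol, arity giving the exponent).
N_0 = 5
N_1 = 5 + 5 + 5 = 15
N_2 = 5 + 15 + 15 = 35

35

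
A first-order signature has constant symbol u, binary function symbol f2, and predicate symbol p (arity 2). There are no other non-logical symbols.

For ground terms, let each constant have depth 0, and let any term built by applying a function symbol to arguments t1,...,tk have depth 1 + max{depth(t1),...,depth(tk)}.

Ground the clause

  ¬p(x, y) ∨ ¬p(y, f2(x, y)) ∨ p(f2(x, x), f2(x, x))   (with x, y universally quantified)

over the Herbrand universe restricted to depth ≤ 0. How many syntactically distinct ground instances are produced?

Ground terms of depth ≤ 0:
  Write N_k for the number of ground terms of depth ≤ k. A term of depth ≤ k is either a constant or a function symbol applied to arguments of depth ≤ k−1, so N_k = 1 + N_{k-1}^2.
  N_0 = 1
So there is exactly 1 ground term available for substitution.
There are 2 variables to instantiate (x, y), each occurring in at least one literal, so different choices give different ground instances.
Number of ground instances = 1^2 = 1.

1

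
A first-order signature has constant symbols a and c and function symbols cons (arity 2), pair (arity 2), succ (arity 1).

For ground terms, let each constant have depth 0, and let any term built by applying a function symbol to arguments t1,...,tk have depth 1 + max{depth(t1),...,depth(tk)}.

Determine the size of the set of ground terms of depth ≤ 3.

182712

Write N_k for the number of ground terms of depth ≤ k. A term of depth ≤ k is either a constant or a function symbol applied to arguments of depth ≤ k−1, so N_k = 2 + N_{k-1}^2 + N_{k-1}^2 + N_{k-1}.
N_0 = 2
N_1 = 2 + 2^2 + 2^2 + 2 = 12
N_2 = 2 + 12^2 + 12^2 + 12 = 302
N_3 = 2 + 302^2 + 302^2 + 302 = 182712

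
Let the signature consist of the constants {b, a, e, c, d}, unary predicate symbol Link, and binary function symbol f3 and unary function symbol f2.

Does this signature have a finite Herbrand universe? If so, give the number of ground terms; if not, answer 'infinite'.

The signature has at least one function symbol (f3, arity 2) and at least one constant (b).
Iterating f3 gives infinitely many distinct ground terms: b, f3(b, b), f3(f3(b, b), f3(b, b)), ...
So the Herbrand universe is infinite.

infinite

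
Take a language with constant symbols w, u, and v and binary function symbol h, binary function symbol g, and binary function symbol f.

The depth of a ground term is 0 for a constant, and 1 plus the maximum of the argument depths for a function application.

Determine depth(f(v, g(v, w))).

2

depth(g(v, w)) = 1 + max(0, 0) = 1
depth(f(v, g(v, w))) = 1 + max(0, 1) = 2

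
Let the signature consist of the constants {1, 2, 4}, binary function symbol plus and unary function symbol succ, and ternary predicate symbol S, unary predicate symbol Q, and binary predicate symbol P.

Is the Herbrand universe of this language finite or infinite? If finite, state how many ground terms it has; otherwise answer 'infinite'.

infinite

The signature has at least one function symbol (plus, arity 2) and at least one constant (1).
Iterating plus gives infinitely many distinct ground terms: 1, plus(1, 1), plus(plus(1, 1), plus(1, 1)), ...
So the Herbrand universe is infinite.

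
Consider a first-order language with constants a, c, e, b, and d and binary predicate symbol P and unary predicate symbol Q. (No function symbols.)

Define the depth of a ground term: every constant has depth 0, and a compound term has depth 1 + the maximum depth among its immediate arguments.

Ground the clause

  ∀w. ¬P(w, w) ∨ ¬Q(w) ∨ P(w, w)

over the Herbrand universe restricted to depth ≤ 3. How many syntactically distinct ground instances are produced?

5

Ground terms of depth ≤ 3:
  With no function symbols every ground term is a constant, so there are exactly 5 ground terms at every depth bound.
  N_0 = 5
  N_1 = 5
  N_2 = 5
  N_3 = 5
  Explicitly: a, c, e, b, d.
So there are 5 ground terms available for substitution.
There is 1 variable to instantiate (w),  occurring in at least one literal, so different choices give different ground instances.
Number of ground instances = 5.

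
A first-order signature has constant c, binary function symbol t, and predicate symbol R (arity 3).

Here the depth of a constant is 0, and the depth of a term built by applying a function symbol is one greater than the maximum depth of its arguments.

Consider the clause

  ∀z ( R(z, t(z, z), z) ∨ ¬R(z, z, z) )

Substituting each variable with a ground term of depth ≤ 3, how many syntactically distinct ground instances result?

26

Ground terms of depth ≤ 3:
  Write N_k for the number of ground terms of depth ≤ k. A term of depth ≤ k is either a constant or a function symbol applied to arguments of depth ≤ k−1, so N_k = 1 + N_{k-1}^2.
  N_0 = 1
  N_1 = 1 + 1^2 = 2
  N_2 = 1 + 2^2 = 5
  N_3 = 1 + 5^2 = 26
So there are 26 ground terms available for substitution.
The clause has 1 distinct variable (z), which appears in the body. In the free term algebra distinct substitutions yield syntactically distinct ground instances.
Number of ground instances = 26.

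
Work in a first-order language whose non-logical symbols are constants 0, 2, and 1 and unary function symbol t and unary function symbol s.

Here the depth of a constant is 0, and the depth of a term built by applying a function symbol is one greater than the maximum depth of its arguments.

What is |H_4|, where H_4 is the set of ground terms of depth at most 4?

If N_k denotes the number of depth-≤k ground terms, the 3 constants give N_0 = 3, and each function symbol of arity r contributes N_{k-1}^r new terms at level k: N_k = 3 + N_{k-1} + N_{k-1}.
N_0 = 3
N_1 = 3 + 3 + 3 = 9
N_2 = 3 + 9 + 9 = 21
N_3 = 3 + 21 + 21 = 45
N_4 = 3 + 45 + 45 = 93

93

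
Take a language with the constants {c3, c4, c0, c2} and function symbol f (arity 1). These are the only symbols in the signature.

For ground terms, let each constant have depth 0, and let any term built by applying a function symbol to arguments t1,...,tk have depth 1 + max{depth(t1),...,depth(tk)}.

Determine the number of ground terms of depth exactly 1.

Count level by level. With function symbols f/1, the terms of depth ≤ k are the 4 constants together with each function applied to depth-≤(k−1) tuples, so N_k = 4 + N_{k-1}.
N_0 = 4
N_1 = 4 + 4 = 8
Terms of depth exactly 1: N_1 − N_0 = 8 − 4 = 4.

4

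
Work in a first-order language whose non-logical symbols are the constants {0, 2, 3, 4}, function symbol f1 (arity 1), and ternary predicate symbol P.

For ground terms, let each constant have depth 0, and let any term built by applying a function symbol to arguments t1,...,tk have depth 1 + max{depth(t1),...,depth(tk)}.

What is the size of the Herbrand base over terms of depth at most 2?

1728

First count ground terms of depth ≤ 2.
Let N_k = |{terms of depth ≤ k}|. Then N_0 = 4 and N_k = 4 + N_{k-1} for k ≥ 1 (one summand per function symbol, arity giving the exponent).
N_0 = 4
N_1 = 4 + 4 = 8
N_2 = 4 + 8 = 12
So |H| = 12.
A ground atom is a predicate applied to a tuple of terms from H, so the count is the sum over predicates of |H|^arity:
  P: 12^3 = 1728
Total ground atoms: 1728.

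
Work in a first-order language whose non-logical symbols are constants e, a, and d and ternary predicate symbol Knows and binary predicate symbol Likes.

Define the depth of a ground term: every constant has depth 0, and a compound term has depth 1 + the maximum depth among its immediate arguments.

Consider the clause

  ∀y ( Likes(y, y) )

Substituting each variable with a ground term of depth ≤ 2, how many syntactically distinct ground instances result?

Ground terms of depth ≤ 2:
  With no function symbols every ground term is a constant, so there are exactly 3 ground terms at every depth bound.
  N_0 = 3
  N_1 = 3
  N_2 = 3
So there are 3 ground terms available for substitution.
The clause has 1 distinct variable (y), which appears in the body. In the free term algebra distinct substitutions yield syntactically distinct ground instances.
Number of ground instances = 3.

3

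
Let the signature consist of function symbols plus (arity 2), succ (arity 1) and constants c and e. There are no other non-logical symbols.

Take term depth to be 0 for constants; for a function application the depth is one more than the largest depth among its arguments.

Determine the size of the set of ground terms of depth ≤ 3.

5552

Let N_k count ground terms of depth at most k. Each non-constant term of depth ≤ k is some function symbol applied to depth-≤(k−1) arguments, giving N_k = 2 + N_{k-1}^2 + N_{k-1}.
N_0 = 2
N_1 = 2 + 2^2 + 2 = 8
N_2 = 2 + 8^2 + 8 = 74
N_3 = 2 + 74^2 + 74 = 5552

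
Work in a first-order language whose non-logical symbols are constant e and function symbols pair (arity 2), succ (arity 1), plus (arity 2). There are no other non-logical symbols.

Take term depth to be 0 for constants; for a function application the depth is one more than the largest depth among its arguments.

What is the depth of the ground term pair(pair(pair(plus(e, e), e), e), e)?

depth(plus(e, e)) = 1 + max(0, 0) = 1
depth(pair(plus(e, e), e)) = 1 + max(1, 0) = 2
depth(pair(pair(plus(e, e), e), e)) = 1 + max(2, 0) = 3
depth(pair(pair(pair(plus(e, e), e), e), e)) = 1 + max(3, 0) = 4

4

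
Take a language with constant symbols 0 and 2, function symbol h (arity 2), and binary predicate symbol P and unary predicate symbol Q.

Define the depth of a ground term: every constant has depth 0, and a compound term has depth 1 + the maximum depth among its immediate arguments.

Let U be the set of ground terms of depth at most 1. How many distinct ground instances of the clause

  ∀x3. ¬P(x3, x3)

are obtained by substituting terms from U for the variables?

6

Ground terms of depth ≤ 1:
  Let N_k count ground terms of depth at most k. Each non-constant term of depth ≤ k is some function symbol applied to depth-≤(k−1) arguments, giving N_k = 2 + N_{k-1}^2.
  N_0 = 2
  N_1 = 2 + 2^2 = 6
  Explicitly: 0, 2, h(0, 0), h(0, 2), h(2, 0), h(2, 2).
So there are 6 ground terms available for substitution.
The clause has 1 distinct variable (x3), which appears in the body. In the free term algebra distinct substitutions yield syntactically distinct ground instances.
Number of ground instances = 6.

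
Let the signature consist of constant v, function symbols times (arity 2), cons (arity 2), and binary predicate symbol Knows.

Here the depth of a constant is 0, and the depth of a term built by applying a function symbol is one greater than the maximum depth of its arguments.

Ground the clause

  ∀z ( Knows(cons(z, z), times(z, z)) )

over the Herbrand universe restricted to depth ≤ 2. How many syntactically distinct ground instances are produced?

Ground terms of depth ≤ 2:
  Let N_k count ground terms of depth at most k. Each non-constant term of depth ≤ k is some function symbol applied to depth-≤(k−1) arguments, giving N_k = 1 + N_{k-1}^2 + N_{k-1}^2.
  N_0 = 1
  N_1 = 1 + 1^2 + 1^2 = 3
  N_2 = 1 + 3^2 + 3^2 = 19
So there are 19 ground terms available for substitution.
The clause has 1 distinct variable (z), which appears in the body. In the free term algebra distinct substitutions yield syntactically distinct ground instances.
Number of ground instances = 19.

19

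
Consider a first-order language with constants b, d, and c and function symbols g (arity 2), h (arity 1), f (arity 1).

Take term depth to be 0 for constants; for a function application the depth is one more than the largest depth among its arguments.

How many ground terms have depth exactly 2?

345

Write N_k for the number of ground terms of depth ≤ k. A term of depth ≤ k is either a constant or a function symbol applied to arguments of depth ≤ k−1, so N_k = 3 + N_{k-1}^2 + N_{k-1} + N_{k-1}.
N_0 = 3
N_1 = 3 + 3^2 + 3 + 3 = 18
N_2 = 3 + 18^2 + 18 + 18 = 363
Terms of depth exactly 2: N_2 − N_1 = 363 − 18 = 345.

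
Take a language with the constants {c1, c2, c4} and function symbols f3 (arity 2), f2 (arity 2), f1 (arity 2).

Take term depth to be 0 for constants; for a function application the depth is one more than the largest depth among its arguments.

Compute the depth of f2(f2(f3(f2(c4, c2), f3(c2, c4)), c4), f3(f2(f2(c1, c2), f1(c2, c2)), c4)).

depth(f2(c4, c2)) = 1 + max(0, 0) = 1
depth(f3(c2, c4)) = 1 + max(0, 0) = 1
depth(f3(f2(c4, c2), f3(c2, c4))) = 1 + max(1, 1) = 2
depth(f2(f3(f2(c4, c2), f3(c2, c4)), c4)) = 1 + max(2, 0) = 3
depth(f2(c1, c2)) = 1 + max(0, 0) = 1
depth(f1(c2, c2)) = 1 + max(0, 0) = 1
depth(f2(f2(c1, c2), f1(c2, c2))) = 1 + max(1, 1) = 2
depth(f3(f2(f2(c1, c2), f1(c2, c2)), c4)) = 1 + max(2, 0) = 3
depth(f2(f2(f3(f2(c4, c2), f3(c2, c4)), c4), f3(f2(f2(c1, c2), f1(c2, c2)), c4))) = 1 + max(3, 3) = 4

4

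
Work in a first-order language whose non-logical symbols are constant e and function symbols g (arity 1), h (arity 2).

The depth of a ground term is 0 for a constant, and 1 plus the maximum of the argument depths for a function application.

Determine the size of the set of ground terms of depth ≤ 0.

1

Let N_k = |{terms of depth ≤ k}|. Then N_0 = 1 and N_k = 1 + N_{k-1} + N_{k-1}^2 for k ≥ 1 (one summand per function symbol, arity giving the exponent).
N_0 = 1
Explicitly: e.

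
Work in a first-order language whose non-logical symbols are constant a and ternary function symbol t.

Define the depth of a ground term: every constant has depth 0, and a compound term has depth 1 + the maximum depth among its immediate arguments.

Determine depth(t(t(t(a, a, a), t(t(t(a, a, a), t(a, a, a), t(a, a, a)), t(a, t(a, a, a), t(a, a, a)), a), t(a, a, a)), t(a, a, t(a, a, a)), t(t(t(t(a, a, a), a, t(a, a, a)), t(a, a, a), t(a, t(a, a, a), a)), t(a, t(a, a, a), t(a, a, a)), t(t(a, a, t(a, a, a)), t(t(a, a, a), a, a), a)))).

depth(t(a, a, a)) = 1 + max(0, 0, 0) = 1
depth(t(t(a, a, a), t(a, a, a), t(a, a, a))) = 1 + max(1, 1, 1) = 2
depth(t(a, t(a, a, a), t(a, a, a))) = 1 + max(0, 1, 1) = 2
depth(t(t(t(a, a, a), t(a, a, a), t(a, a, a)), t(a, t(a, a, a), t(a, a, a)), a)) = 1 + max(2, 2, 0) = 3
depth(t(t(a, a, a), t(t(t(a, a, a), t(a, a, a), t(a, a, a)), t(a, t(a, a, a), t(a, a, a)), a), t(a, a, a))) = 1 + max(1, 3, 1) = 4
depth(t(a, a, t(a, a, a))) = 1 + max(0, 0, 1) = 2
depth(t(t(a, a, a), a, t(a, a, a))) = 1 + max(1, 0, 1) = 2
depth(t(a, t(a, a, a), a)) = 1 + max(0, 1, 0) = 2
depth(t(t(t(a, a, a), a, t(a, a, a)), t(a, a, a), t(a, t(a, a, a), a))) = 1 + max(2, 1, 2) = 3
depth(t(t(a, a, a), a, a)) = 1 + max(1, 0, 0) = 2
depth(t(t(a, a, t(a, a, a)), t(t(a, a, a), a, a), a)) = 1 + max(2, 2, 0) = 3
depth(t(t(t(t(a, a, a), a, t(a, a, a)), t(a, a, a), t(a, t(a, a, a), a)), t(a, t(a, a, a), t(a, a, a)), t(t(a, a, t(a, a, a)), t(t(a, a, a), a, a), a))) = 1 + max(3, 2, 3) = 4
depth(t(t(t(a, a, a), t(t(t(a, a, a), t(a, a, a), t(a, a, a)), t(a, t(a, a, a), t(a, a, a)), a), t(a, a, a)), t(a, a, t(a, a, a)), t(t(t(t(a, a, a), a, t(a, a, a)), t(a, a, a), t(a, t(a, a, a), a)), t(a, t(a, a, a), t(a, a, a)), t(t(a, a, t(a, a, a)), t(t(a, a, a), a, a), a)))) = 1 + max(4, 2, 4) = 5

5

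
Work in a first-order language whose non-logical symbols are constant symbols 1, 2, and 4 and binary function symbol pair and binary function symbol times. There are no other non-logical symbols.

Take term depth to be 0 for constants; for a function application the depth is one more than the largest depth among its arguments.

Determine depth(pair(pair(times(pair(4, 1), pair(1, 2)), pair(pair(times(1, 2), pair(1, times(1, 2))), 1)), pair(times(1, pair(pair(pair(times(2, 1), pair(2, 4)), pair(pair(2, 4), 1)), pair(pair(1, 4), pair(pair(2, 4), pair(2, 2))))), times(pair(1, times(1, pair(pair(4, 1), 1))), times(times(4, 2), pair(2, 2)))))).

depth(pair(4, 1)) = 1 + max(0, 0) = 1
depth(pair(1, 2)) = 1 + max(0, 0) = 1
depth(times(pair(4, 1), pair(1, 2))) = 1 + max(1, 1) = 2
depth(times(1, 2)) = 1 + max(0, 0) = 1
depth(pair(1, times(1, 2))) = 1 + max(0, 1) = 2
depth(pair(times(1, 2), pair(1, times(1, 2)))) = 1 + max(1, 2) = 3
depth(pair(pair(times(1, 2), pair(1, times(1, 2))), 1)) = 1 + max(3, 0) = 4
depth(pair(times(pair(4, 1), pair(1, 2)), pair(pair(times(1, 2), pair(1, times(1, 2))), 1))) = 1 + max(2, 4) = 5
depth(times(2, 1)) = 1 + max(0, 0) = 1
depth(pair(2, 4)) = 1 + max(0, 0) = 1
depth(pair(times(2, 1), pair(2, 4))) = 1 + max(1, 1) = 2
depth(pair(pair(2, 4), 1)) = 1 + max(1, 0) = 2
depth(pair(pair(times(2, 1), pair(2, 4)), pair(pair(2, 4), 1))) = 1 + max(2, 2) = 3
depth(pair(1, 4)) = 1 + max(0, 0) = 1
depth(pair(2, 2)) = 1 + max(0, 0) = 1
depth(pair(pair(2, 4), pair(2, 2))) = 1 + max(1, 1) = 2
depth(pair(pair(1, 4), pair(pair(2, 4), pair(2, 2)))) = 1 + max(1, 2) = 3
depth(pair(pair(pair(times(2, 1), pair(2, 4)), pair(pair(2, 4), 1)), pair(pair(1, 4), pair(pair(2, 4), pair(2, 2))))) = 1 + max(3, 3) = 4
depth(times(1, pair(pair(pair(times(2, 1), pair(2, 4)), pair(pair(2, 4), 1)), pair(pair(1, 4), pair(pair(2, 4), pair(2, 2)))))) = 1 + max(0, 4) = 5
depth(pair(pair(4, 1), 1)) = 1 + max(1, 0) = 2
depth(times(1, pair(pair(4, 1), 1))) = 1 + max(0, 2) = 3
depth(pair(1, times(1, pair(pair(4, 1), 1)))) = 1 + max(0, 3) = 4
depth(times(4, 2)) = 1 + max(0, 0) = 1
depth(times(times(4, 2), pair(2, 2))) = 1 + max(1, 1) = 2
depth(times(pair(1, times(1, pair(pair(4, 1), 1))), times(times(4, 2), pair(2, 2)))) = 1 + max(4, 2) = 5
depth(pair(times(1, pair(pair(pair(times(2, 1), pair(2, 4)), pair(pair(2, 4), 1)), pair(pair(1, 4), pair(pair(2, 4), pair(2, 2))))), times(pair(1, times(1, pair(pair(4, 1), 1))), times(times(4, 2), pair(2, 2))))) = 1 + max(5, 5) = 6
depth(pair(pair(times(pair(4, 1), pair(1, 2)), pair(pair(times(1, 2), pair(1, times(1, 2))), 1)), pair(times(1, pair(pair(pair(times(2, 1), pair(2, 4)), pair(pair(2, 4), 1)), pair(pair(1, 4), pair(pair(2, 4), pair(2, 2))))), times(pair(1, times(1, pair(pair(4, 1), 1))), times(times(4, 2), pair(2, 2)))))) = 1 + max(5, 6) = 7

7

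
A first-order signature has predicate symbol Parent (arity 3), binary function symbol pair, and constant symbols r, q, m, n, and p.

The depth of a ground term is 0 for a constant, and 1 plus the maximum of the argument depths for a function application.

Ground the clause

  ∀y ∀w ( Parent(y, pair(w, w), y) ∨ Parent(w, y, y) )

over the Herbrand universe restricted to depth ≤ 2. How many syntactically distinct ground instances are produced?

819025

Ground terms of depth ≤ 2:
  Let N_k count ground terms of depth at most k. Each non-constant term of depth ≤ k is some function symbol applied to depth-≤(k−1) arguments, giving N_k = 5 + N_{k-1}^2.
  N_0 = 5
  N_1 = 5 + 5^2 = 30
  N_2 = 5 + 30^2 = 905
So there are 905 ground terms available for substitution.
The clause has 2 distinct variables (y, w), each appearing in the body. In the free term algebra distinct substitutions yield syntactically distinct ground instances.
Number of ground instances = 905^2 = 819025.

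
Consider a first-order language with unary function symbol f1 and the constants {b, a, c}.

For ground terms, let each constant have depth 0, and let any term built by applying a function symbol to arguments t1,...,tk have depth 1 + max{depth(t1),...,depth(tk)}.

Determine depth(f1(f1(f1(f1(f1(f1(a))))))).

6

depth(f1(a)) = 1 + depth(a) = 1 + 0 = 1
depth(f1(f1(a))) = 1 + depth(f1(a)) = 1 + 1 = 2
depth(f1(f1(f1(a)))) = 1 + depth(f1(f1(a))) = 1 + 2 = 3
depth(f1(f1(f1(f1(a))))) = 1 + depth(f1(f1(f1(a)))) = 1 + 3 = 4
depth(f1(f1(f1(f1(f1(a)))))) = 1 + depth(f1(f1(f1(f1(a))))) = 1 + 4 = 5
depth(f1(f1(f1(f1(f1(f1(a))))))) = 1 + depth(f1(f1(f1(f1(f1(a)))))) = 1 + 5 = 6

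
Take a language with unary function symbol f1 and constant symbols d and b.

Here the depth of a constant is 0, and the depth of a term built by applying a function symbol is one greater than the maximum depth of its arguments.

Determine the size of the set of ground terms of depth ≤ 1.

Write N_k for the number of ground terms of depth ≤ k. A term of depth ≤ k is either a constant or a function symbol applied to arguments of depth ≤ k−1, so N_k = 2 + N_{k-1}.
N_0 = 2
N_1 = 2 + 2 = 4
Explicitly: d, b, f1(d), f1(b).

4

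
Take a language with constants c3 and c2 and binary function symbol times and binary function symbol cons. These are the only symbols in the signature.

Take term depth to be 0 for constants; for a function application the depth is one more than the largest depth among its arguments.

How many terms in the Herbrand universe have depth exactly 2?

192

Write N_k for the number of ground terms of depth ≤ k. A term of depth ≤ k is either a constant or a function symbol applied to arguments of depth ≤ k−1, so N_k = 2 + N_{k-1}^2 + N_{k-1}^2.
N_0 = 2
N_1 = 2 + 2^2 + 2^2 = 10
N_2 = 2 + 10^2 + 10^2 = 202
Terms of depth exactly 2: N_2 − N_1 = 202 − 10 = 192.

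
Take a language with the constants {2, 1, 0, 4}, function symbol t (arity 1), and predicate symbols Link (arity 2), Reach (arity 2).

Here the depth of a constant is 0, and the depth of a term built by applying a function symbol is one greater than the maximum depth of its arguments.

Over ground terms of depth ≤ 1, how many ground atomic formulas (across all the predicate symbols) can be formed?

First count ground terms of depth ≤ 1.
Let N_k count ground terms of depth at most k. Each non-constant term of depth ≤ k is some function symbol applied to depth-≤(k−1) arguments, giving N_k = 4 + N_{k-1}.
N_0 = 4
N_1 = 4 + 4 = 8
So |H| = 8.
Each predicate of arity r yields |H|^r ground atoms (one per choice of an r-tuple from H):
  Link: 8^2 = 64;  Reach: 8^2 = 64
Total ground atoms: 64 + 64 = 128.

128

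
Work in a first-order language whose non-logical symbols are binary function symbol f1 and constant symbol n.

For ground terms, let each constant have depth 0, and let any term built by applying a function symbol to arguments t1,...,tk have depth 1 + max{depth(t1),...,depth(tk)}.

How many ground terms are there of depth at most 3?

26

Let N_k count ground terms of depth at most k. Each non-constant term of depth ≤ k is some function symbol applied to depth-≤(k−1) arguments, giving N_k = 1 + N_{k-1}^2.
N_0 = 1
N_1 = 1 + 1^2 = 2
N_2 = 1 + 2^2 = 5
N_3 = 1 + 5^2 = 26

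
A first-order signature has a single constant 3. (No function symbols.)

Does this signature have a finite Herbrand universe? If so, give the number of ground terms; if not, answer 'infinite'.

1

There are no function symbols, so the only ground term is the single constant.
The Herbrand universe is {3}, finite with 1 element.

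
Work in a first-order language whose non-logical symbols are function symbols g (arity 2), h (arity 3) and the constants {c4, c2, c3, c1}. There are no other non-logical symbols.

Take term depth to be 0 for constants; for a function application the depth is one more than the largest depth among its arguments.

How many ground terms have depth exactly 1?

80

Let N_k count ground terms of depth at most k. Each non-constant term of depth ≤ k is some function symbol applied to depth-≤(k−1) arguments, giving N_k = 4 + N_{k-1}^2 + N_{k-1}^3.
N_0 = 4
N_1 = 4 + 4^2 + 4^3 = 84
Terms of depth exactly 1: N_1 − N_0 = 84 − 4 = 80.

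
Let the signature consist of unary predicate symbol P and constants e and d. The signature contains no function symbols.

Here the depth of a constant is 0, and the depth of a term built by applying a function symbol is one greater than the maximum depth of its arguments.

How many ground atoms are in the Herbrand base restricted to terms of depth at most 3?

2

First count ground terms of depth ≤ 3.
With no function symbols every ground term is a constant, so there are exactly 2 ground terms at every depth bound.
N_0 = 2
N_1 = 2
N_2 = 2
N_3 = 2
So |H| = 2.
For each predicate symbol, the number of ground atoms is |H| raised to its arity; summing:
  P: 2
Total ground atoms: 2.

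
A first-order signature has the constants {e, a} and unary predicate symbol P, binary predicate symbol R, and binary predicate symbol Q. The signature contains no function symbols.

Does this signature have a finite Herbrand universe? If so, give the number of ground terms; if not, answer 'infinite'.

There are no function symbols, so every ground term is one of the 2 constants.
The Herbrand universe is {e, a}, which is finite with 2 elements.

2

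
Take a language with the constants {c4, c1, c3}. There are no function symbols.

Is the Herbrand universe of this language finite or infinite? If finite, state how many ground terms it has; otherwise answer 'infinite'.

3

There are no function symbols, so every ground term is one of the 3 constants.
The Herbrand universe is {c4, c1, c3}, which is finite with 3 elements.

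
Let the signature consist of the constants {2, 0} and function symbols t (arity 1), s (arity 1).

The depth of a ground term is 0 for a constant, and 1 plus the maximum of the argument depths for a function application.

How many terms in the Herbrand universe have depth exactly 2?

8

Let N_k = |{terms of depth ≤ k}|. Then N_0 = 2 and N_k = 2 + N_{k-1} + N_{k-1} for k ≥ 1 (one summand per function symbol, arity giving the exponent).
N_0 = 2
N_1 = 2 + 2 + 2 = 6
N_2 = 2 + 6 + 6 = 14
Terms of depth exactly 2: N_2 − N_1 = 14 − 6 = 8.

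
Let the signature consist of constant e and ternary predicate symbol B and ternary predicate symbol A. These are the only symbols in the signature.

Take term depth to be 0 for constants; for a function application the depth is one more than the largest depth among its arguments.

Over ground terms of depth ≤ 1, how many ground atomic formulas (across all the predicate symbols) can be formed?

2

First count ground terms of depth ≤ 1.
With no function symbols every ground term is a constant, so there is exactly 1 ground term at every depth bound.
N_0 = 1
N_1 = 1
So |H| = 1.
Ground atoms are formed by filling each argument slot of a predicate with a term from H, so an r-ary predicate gives |H|^r atoms:
  B: 1^3 = 1;  A: 1^3 = 1
Total ground atoms: 1 + 1 = 2.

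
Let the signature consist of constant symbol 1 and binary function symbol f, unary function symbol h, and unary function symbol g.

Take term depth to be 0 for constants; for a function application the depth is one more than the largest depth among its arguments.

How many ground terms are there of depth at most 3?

676

Let N_k = |{terms of depth ≤ k}|. Then N_0 = 1 and N_k = 1 + N_{k-1}^2 + N_{k-1} + N_{k-1} for k ≥ 1 (one summand per function symbol, arity giving the exponent).
N_0 = 1
N_1 = 1 + 1^2 + 1 + 1 = 4
N_2 = 1 + 4^2 + 4 + 4 = 25
N_3 = 1 + 25^2 + 25 + 25 = 676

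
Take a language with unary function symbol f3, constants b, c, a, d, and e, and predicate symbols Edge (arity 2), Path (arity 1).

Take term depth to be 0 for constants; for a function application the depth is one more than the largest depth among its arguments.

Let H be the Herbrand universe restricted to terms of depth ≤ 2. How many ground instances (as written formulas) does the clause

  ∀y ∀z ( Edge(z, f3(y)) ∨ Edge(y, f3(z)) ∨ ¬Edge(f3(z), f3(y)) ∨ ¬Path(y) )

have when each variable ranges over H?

225

Ground terms of depth ≤ 2:
  Count level by level. With function symbols f3/1, the terms of depth ≤ k are the 5 constants together with each function applied to depth-≤(k−1) tuples, so N_k = 5 + N_{k-1}.
  N_0 = 5
  N_1 = 5 + 5 = 10
  N_2 = 5 + 10 = 15
So there are 15 ground terms available for substitution.
The clause has 2 distinct variables (y, z), each appearing in the body. In the free term algebra distinct substitutions yield syntactically distinct ground instances.
Number of ground instances = 15^2 = 225.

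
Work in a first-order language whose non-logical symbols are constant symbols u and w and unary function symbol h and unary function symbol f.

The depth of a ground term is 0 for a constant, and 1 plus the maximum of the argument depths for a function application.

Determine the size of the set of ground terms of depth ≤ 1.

Write N_k for the number of ground terms of depth ≤ k. A term of depth ≤ k is either a constant or a function symbol applied to arguments of depth ≤ k−1, so N_k = 2 + N_{k-1} + N_{k-1}.
N_0 = 2
N_1 = 2 + 2 + 2 = 6
Explicitly: u, w, h(u), h(w), f(u), f(w).

6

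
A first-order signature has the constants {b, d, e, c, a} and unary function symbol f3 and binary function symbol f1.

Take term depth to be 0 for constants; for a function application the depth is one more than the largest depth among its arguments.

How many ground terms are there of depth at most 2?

1265

If N_k denotes the number of depth-≤k ground terms, the 5 constants give N_0 = 5, and each function symbol of arity r contributes N_{k-1}^r new terms at level k: N_k = 5 + N_{k-1} + N_{k-1}^2.
N_0 = 5
N_1 = 5 + 5 + 5^2 = 35
N_2 = 5 + 35 + 35^2 = 1265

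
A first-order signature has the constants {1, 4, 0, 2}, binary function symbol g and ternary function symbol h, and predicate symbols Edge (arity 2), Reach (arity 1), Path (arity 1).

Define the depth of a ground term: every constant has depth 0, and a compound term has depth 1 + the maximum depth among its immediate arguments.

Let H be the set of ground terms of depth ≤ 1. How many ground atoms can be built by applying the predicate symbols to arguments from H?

7224

First count ground terms of depth ≤ 1.
Write N_k for the number of ground terms of depth ≤ k. A term of depth ≤ k is either a constant or a function symbol applied to arguments of depth ≤ k−1, so N_k = 4 + N_{k-1}^2 + N_{k-1}^3.
N_0 = 4
N_1 = 4 + 4^2 + 4^3 = 84
So |H| = 84.
For each predicate symbol, the number of ground atoms is |H| raised to its arity; summing:
  Edge: 84^2 = 7056;  Reach: 84;  Path: 84
Total ground atoms: 7056 + 84 + 84 = 7224.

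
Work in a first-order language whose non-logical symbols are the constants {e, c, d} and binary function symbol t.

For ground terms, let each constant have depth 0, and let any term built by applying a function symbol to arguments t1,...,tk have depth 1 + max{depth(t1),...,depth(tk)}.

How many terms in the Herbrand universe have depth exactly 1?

9

If N_k denotes the number of depth-≤k ground terms, the 3 constants give N_0 = 3, and each function symbol of arity r contributes N_{k-1}^r new terms at level k: N_k = 3 + N_{k-1}^2.
N_0 = 3
N_1 = 3 + 3^2 = 12
Terms of depth exactly 1: N_1 − N_0 = 12 − 3 = 9.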